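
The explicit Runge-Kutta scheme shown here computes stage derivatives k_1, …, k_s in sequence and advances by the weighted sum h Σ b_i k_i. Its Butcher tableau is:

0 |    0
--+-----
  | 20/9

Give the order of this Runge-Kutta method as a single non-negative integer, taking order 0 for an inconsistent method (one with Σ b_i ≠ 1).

0

b = (20/9)
c = (0)
Σ b_i: 20/9·1 = 20/9 ≠ 1 ⇒ order 0.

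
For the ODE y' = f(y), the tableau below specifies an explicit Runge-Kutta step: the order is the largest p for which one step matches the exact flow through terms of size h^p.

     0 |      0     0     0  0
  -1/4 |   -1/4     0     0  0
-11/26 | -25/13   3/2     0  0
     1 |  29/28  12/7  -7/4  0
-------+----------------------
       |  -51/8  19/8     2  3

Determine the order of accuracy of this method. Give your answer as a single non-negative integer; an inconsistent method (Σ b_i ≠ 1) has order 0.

1

b = (-51/8, 19/8, 2, 3)
c = (0, -1/4, -11/26, 1)
Ac = (0, 0, -3/8, 227/728)
Σ b_i: (-51/8)·1 + 19/8·1 + 2·1 + 3·1 = 1 ✓
b·c: 19/8·(-1/4) + 2·(-11/26) + 3·1 = 649/416 ≠ 1/2 ⇒ order 1.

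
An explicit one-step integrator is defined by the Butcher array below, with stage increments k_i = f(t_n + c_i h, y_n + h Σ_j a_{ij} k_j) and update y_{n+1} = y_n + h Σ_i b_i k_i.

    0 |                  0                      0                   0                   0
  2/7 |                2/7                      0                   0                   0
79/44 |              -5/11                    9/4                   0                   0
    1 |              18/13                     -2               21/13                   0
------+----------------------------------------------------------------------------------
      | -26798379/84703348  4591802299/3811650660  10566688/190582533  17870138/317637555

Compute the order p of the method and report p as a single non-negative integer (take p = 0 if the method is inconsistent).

3

b = (-26798379/84703348, 4591802299/3811650660, 10566688/190582533, 17870138/317637555)
c = (0, 2/7, 79/44, 1)
Ac = (0, 0, 9/14, 9325/4004)
Σ b_i: (-26798379/84703348)·1 + 4591802299/3811650660·1 + 10566688/190582533·1 + 17870138/317637555·1 = 1 ✓
b·c: 4591802299/3811650660·2/7 + 10566688/190582533·79/44 + 17870138/317637555·1 = 1/2 ✓
b·c²: 4591802299/3811650660·4/49 + 10566688/190582533·6241/1936 + 17870138/317637555·1 = 1/3 ✓
b·Ac: 10566688/190582533·9/14 + 17870138/317637555·9325/4004 = 1/6 ✓
b·c³: 4591802299/3811650660·8/343 + 10566688/190582533·493039/85184 + 17870138/317637555·1 = 3964791659/9783236694 ≠ 1/4 ⇒ order 3.
b·(c∘Ac): 10566688/190582533·711/616 + 17870138/317637555·9325/4004 = 24778117/127055022 ≠ 1/8
b·Ac²: 10566688/190582533·9/49 + 17870138/317637555·6220645/1233232 = 11503788277/39132946776 ≠ 1/12
b·A²c: 17870138/317637555·27/26 = 6185817/105879185 ≠ 1/24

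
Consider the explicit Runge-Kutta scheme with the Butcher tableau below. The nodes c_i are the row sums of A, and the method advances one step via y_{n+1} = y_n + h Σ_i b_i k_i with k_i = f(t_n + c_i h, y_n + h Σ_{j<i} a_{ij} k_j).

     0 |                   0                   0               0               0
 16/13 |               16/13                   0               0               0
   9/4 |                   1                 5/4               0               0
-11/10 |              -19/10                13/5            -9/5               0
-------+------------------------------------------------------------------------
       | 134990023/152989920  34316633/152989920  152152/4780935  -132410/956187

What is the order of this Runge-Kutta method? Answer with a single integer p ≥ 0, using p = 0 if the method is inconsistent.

b = (134990023/152989920, 34316633/152989920, 152152/4780935, -132410/956187)
c = (0, 16/13, 9/4, -11/10)
Ac = (0, 0, 20/13, -17/20)
Σ b_i: 134990023/152989920·1 + 34316633/152989920·1 + 152152/4780935·1 + (-132410/956187)·1 = 1 ✓
b·c: 34316633/152989920·16/13 + 152152/4780935·9/4 + (-132410/956187)·(-11/10) = 1/2 ✓
b·c²: 34316633/152989920·256/169 + 152152/4780935·81/16 + (-132410/956187)·121/100 = 1/3 ✓
b·Ac: 152152/4780935·20/13 + (-132410/956187)·(-17/20) = 1/6 ✓
b·c³: 34316633/152989920·4096/2197 + 152152/4780935·729/64 + (-132410/956187)·(-1331/1000) = 799695067/828695400 ≠ 1/4 ⇒ order 3.
b·(c∘Ac): 152152/4780935·45/13 + (-132410/956187)·187/200 = -369347/19123740 ≠ 1/8
b·Ac²: 152152/4780935·320/169 + (-132410/956187)·(-5381/1040) = 1980571/2549832 ≠ 1/12
b·A²c: (-132410/956187)·(-36/13) = 529640/1381159 ≠ 1/24

3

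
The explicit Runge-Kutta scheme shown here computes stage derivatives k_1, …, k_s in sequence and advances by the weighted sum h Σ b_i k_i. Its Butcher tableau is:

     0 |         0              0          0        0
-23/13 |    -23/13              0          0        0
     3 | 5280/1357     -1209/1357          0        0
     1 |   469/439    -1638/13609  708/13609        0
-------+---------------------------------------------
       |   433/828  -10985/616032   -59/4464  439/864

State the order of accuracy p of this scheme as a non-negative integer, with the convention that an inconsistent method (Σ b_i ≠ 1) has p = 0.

4

b = (433/828, -10985/616032, -59/4464, 439/864)
c = (0, -23/13, 3, 1)
Ac = (0, 0, 93/59, 162/439)
Σ b_i: 433/828·1 + (-10985/616032)·1 + (-59/4464)·1 + 439/864·1 = 1 ✓
b·c: (-10985/616032)·(-23/13) + (-59/4464)·3 + 439/864·1 = 1/2 ✓
b·c²: (-10985/616032)·529/169 + (-59/4464)·9 + 439/864·1 = 1/3 ✓
b·Ac: (-59/4464)·93/59 + 439/864·162/439 = 1/6 ✓
b·c³: (-10985/616032)·(-12167/2197) + (-59/4464)·27 + 439/864·1 = 1/4 ✓
b·(c∘Ac): (-59/4464)·279/59 + 439/864·162/439 = 1/8 ✓
b·Ac²: (-59/4464)·(-2139/767) + 439/864·522/5707 = 1/12 ✓
b·A²c: 439/864·36/439 = 1/24 ✓; 4 stages ⇒ order 4.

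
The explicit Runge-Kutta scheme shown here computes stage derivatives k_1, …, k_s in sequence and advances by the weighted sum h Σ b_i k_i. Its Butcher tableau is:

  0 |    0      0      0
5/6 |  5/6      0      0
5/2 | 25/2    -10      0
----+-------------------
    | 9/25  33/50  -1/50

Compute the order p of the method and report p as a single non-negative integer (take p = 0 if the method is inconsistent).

b = (9/25, 33/50, -1/50)
c = (0, 5/6, 5/2)
Ac = (0, 0, -25/3)
Σ b_i: 9/25·1 + 33/50·1 + (-1/50)·1 = 1 ✓
b·c: 33/50·5/6 + (-1/50)·5/2 = 1/2 ✓
b·c²: 33/50·25/36 + (-1/50)·25/4 = 1/3 ✓
b·Ac: (-1/50)·(-25/3) = 1/6 ✓; 3 stages ⇒ order 3.

3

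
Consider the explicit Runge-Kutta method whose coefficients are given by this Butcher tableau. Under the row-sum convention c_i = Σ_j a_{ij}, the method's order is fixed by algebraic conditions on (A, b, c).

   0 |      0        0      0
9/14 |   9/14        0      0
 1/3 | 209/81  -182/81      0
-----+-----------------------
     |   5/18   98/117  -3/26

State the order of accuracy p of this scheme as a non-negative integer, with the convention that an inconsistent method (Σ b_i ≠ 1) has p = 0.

3

b = (5/18, 98/117, -3/26)
c = (0, 9/14, 1/3)
Ac = (0, 0, -13/9)
Σ b_i: 5/18·1 + 98/117·1 + (-3/26)·1 = 1 ✓
b·c: 98/117·9/14 + (-3/26)·1/3 = 1/2 ✓
b·c²: 98/117·81/196 + (-3/26)·1/9 = 1/3 ✓
b·Ac: (-3/26)·(-13/9) = 1/6 ✓; 3 stages ⇒ order 3.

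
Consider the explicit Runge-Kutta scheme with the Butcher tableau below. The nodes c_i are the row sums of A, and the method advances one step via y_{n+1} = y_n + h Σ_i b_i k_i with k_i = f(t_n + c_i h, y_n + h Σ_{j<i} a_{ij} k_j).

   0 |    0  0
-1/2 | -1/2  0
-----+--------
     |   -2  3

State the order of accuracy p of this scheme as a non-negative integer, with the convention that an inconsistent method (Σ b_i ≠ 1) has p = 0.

b = (-2, 3)
c = (0, -1/2)
Σ b_i: (-2)·1 + 3·1 = 1 ✓
b·c: 3·(-1/2) = -3/2 ≠ 1/2 ⇒ order 1.

1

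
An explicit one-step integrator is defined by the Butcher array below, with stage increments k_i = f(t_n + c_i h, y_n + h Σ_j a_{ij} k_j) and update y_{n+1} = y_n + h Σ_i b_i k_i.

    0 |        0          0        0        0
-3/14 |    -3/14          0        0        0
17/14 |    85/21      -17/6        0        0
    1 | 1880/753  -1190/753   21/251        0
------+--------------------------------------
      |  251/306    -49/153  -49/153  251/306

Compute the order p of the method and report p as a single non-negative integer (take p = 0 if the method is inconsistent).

b = (251/306, -49/153, -49/153, 251/306)
c = (0, -3/14, 17/14, 1)
Ac = (0, 0, 17/28, 221/502)
Σ b_i: 251/306·1 + (-49/153)·1 + (-49/153)·1 + 251/306·1 = 1 ✓
b·c: (-49/153)·(-3/14) + (-49/153)·17/14 + 251/306·1 = 1/2 ✓
b·c²: (-49/153)·9/196 + (-49/153)·289/196 + 251/306·1 = 1/3 ✓
b·Ac: (-49/153)·17/28 + 251/306·221/502 = 1/6 ✓
b·c³: (-49/153)·(-27/2744) + (-49/153)·4913/2744 + 251/306·1 = 1/4 ✓
b·(c∘Ac): (-49/153)·289/392 + 251/306·221/502 = 1/8 ✓
b·Ac²: (-49/153)·(-51/392) + 251/306·51/1004 = 1/12 ✓
b·A²c: 251/306·51/1004 = 1/24 ✓; 4 stages ⇒ order 4.

4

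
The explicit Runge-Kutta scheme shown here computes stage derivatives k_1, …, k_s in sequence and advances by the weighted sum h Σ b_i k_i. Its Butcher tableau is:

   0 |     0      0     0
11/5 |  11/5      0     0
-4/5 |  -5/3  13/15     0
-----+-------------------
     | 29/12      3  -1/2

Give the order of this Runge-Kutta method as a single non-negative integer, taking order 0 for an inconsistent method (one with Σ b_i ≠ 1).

b = (29/12, 3, -1/2)
c = (0, 11/5, -4/5)
Ac = (0, 0, 143/75)
Σ b_i: 29/12·1 + 3·1 + (-1/2)·1 = 59/12 ≠ 1 ⇒ order 0.

0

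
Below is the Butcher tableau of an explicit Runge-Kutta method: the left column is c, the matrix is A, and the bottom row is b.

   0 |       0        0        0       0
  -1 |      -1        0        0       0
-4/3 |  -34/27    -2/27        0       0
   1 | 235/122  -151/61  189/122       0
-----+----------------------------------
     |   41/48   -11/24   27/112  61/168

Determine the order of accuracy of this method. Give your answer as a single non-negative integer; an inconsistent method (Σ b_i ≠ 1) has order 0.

b = (41/48, -11/24, 27/112, 61/168)
c = (0, -1, -4/3, 1)
Ac = (0, 0, 2/27, 25/61)
Σ b_i: 41/48·1 + (-11/24)·1 + 27/112·1 + 61/168·1 = 1 ✓
b·c: (-11/24)·(-1) + 27/112·(-4/3) + 61/168·1 = 1/2 ✓
b·c²: (-11/24)·1 + 27/112·16/9 + 61/168·1 = 1/3 ✓
b·Ac: 27/112·2/27 + 61/168·25/61 = 1/6 ✓
b·c³: (-11/24)·(-1) + 27/112·(-64/27) + 61/168·1 = 1/4 ✓
b·(c∘Ac): 27/112·(-8/81) + 61/168·25/61 = 1/8 ✓
b·Ac²: 27/112·(-2/27) + 61/168·17/61 = 1/12 ✓
b·A²c: 61/168·7/61 = 1/24 ✓; 4 stages ⇒ order 4.

4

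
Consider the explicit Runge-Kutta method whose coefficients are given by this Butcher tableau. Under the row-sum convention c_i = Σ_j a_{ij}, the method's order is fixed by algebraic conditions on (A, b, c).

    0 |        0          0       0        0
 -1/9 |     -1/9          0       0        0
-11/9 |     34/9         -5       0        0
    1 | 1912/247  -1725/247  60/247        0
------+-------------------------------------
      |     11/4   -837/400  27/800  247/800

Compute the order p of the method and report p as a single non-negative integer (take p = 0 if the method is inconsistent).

b = (11/4, -837/400, 27/800, 247/800)
c = (0, -1/9, -11/9, 1)
Ac = (0, 0, 5/9, 355/741)
Σ b_i: 11/4·1 + (-837/400)·1 + 27/800·1 + 247/800·1 = 1 ✓
b·c: (-837/400)·(-1/9) + 27/800·(-11/9) + 247/800·1 = 1/2 ✓
b·c²: (-837/400)·1/81 + 27/800·121/81 + 247/800·1 = 1/3 ✓
b·Ac: 27/800·5/9 + 247/800·355/741 = 1/6 ✓
b·c³: (-837/400)·(-1/729) + 27/800·(-1331/729) + 247/800·1 = 1/4 ✓
b·(c∘Ac): 27/800·(-55/81) + 247/800·355/741 = 1/8 ✓
b·Ac²: 27/800·(-5/81) + 247/800·205/741 = 1/12 ✓
b·A²c: 247/800·100/741 = 1/24 ✓; 4 stages ⇒ order 4.

4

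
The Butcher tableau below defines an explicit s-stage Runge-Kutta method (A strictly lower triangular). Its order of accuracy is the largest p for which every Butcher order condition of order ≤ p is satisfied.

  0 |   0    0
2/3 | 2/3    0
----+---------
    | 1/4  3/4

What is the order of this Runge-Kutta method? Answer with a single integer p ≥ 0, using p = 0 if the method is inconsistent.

b = (1/4, 3/4)
c = (0, 2/3)
Σ b_i: 1/4·1 + 3/4·1 = 1 ✓
b·c: 3/4·2/3 = 1/2 ✓; 2 stages ⇒ order 2.

2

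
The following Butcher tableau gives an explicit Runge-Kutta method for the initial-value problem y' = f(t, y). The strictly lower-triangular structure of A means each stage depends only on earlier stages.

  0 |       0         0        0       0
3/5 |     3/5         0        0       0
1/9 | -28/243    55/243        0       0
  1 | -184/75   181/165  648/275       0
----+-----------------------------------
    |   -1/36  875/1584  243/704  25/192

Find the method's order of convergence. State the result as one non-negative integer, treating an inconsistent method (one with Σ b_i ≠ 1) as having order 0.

b = (-1/36, 875/1584, 243/704, 25/192)
c = (0, 3/5, 1/9, 1)
Ac = (0, 0, 11/81, 23/25)
Σ b_i: (-1/36)·1 + 875/1584·1 + 243/704·1 + 25/192·1 = 1 ✓
b·c: 875/1584·3/5 + 243/704·1/9 + 25/192·1 = 1/2 ✓
b·c²: 875/1584·9/25 + 243/704·1/81 + 25/192·1 = 1/3 ✓
b·Ac: 243/704·11/81 + 25/192·23/25 = 1/6 ✓
b·c³: 875/1584·27/125 + 243/704·1/729 + 25/192·1 = 1/4 ✓
b·(c∘Ac): 243/704·11/729 + 25/192·23/25 = 1/8 ✓
b·Ac²: 243/704·11/135 + 25/192·53/125 = 1/12 ✓
b·A²c: 25/192·8/25 = 1/24 ✓; 4 stages ⇒ order 4.

4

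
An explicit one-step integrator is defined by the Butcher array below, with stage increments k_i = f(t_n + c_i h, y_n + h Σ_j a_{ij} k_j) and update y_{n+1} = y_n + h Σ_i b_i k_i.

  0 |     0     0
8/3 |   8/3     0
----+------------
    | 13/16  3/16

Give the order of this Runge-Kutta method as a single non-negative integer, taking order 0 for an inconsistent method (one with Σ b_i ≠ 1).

2

b = (13/16, 3/16)
c = (0, 8/3)
Σ b_i: 13/16·1 + 3/16·1 = 1 ✓
b·c: 3/16·8/3 = 1/2 ✓; 2 stages ⇒ order 2.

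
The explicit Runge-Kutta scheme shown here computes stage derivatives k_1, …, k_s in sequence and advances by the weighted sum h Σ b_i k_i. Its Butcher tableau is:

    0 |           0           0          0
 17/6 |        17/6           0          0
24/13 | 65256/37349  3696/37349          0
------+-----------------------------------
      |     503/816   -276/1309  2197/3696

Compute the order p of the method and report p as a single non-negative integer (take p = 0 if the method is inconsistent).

b = (503/816, -276/1309, 2197/3696)
c = (0, 17/6, 24/13)
Ac = (0, 0, 616/2197)
Σ b_i: 503/816·1 + (-276/1309)·1 + 2197/3696·1 = 1 ✓
b·c: (-276/1309)·17/6 + 2197/3696·24/13 = 1/2 ✓
b·c²: (-276/1309)·289/36 + 2197/3696·576/169 = 1/3 ✓
b·Ac: 2197/3696·616/2197 = 1/6 ✓; 3 stages ⇒ order 3.

3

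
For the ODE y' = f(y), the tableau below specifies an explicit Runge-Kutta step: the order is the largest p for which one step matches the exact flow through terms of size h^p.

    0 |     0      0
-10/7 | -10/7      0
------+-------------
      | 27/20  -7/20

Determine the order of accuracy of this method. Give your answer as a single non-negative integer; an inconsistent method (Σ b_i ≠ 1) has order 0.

b = (27/20, -7/20)
c = (0, -10/7)
Σ b_i: 27/20·1 + (-7/20)·1 = 1 ✓
b·c: (-7/20)·(-10/7) = 1/2 ✓; 2 stages ⇒ order 2.

2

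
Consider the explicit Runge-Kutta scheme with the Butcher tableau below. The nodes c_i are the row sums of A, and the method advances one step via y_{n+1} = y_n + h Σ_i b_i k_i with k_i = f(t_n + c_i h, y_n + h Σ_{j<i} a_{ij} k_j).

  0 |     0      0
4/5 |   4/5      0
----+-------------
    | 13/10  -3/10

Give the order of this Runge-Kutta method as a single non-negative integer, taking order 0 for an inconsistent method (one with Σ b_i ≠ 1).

b = (13/10, -3/10)
c = (0, 4/5)
Σ b_i: 13/10·1 + (-3/10)·1 = 1 ✓
b·c: (-3/10)·4/5 = -6/25 ≠ 1/2 ⇒ order 1.

1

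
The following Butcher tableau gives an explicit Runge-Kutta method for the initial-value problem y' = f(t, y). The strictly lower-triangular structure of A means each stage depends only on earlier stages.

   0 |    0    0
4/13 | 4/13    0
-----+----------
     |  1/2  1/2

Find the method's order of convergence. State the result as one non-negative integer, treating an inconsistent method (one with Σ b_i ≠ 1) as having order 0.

b = (1/2, 1/2)
c = (0, 4/13)
Σ b_i: 1/2·1 + 1/2·1 = 1 ✓
b·c: 1/2·4/13 = 2/13 ≠ 1/2 ⇒ order 1.

1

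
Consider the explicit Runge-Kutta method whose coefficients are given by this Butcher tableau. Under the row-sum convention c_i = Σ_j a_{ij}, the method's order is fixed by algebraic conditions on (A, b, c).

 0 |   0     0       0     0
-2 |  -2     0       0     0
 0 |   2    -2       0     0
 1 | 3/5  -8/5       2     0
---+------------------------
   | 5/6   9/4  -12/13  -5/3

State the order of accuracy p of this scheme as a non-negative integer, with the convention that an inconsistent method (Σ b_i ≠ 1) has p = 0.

0

b = (5/6, 9/4, -12/13, -5/3)
c = (0, -2, 0, 1)
Ac = (0, 0, 4, 16/5)
Σ b_i: 5/6·1 + 9/4·1 + (-12/13)·1 + (-5/3)·1 = 77/156 ≠ 1 ⇒ order 0.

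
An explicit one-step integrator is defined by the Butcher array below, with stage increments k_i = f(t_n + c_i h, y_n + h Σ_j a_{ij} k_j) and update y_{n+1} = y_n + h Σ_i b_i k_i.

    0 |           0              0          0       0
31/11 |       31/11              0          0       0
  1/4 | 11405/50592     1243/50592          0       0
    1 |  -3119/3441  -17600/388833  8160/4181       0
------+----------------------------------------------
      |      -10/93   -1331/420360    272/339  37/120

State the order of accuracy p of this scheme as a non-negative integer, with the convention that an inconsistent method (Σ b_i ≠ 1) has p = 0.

4

b = (-10/93, -1331/420360, 272/339, 37/120)
c = (0, 31/11, 1/4, 1)
Ac = (0, 0, 113/1632, 40/111)
Σ b_i: (-10/93)·1 + (-1331/420360)·1 + 272/339·1 + 37/120·1 = 1 ✓
b·c: (-1331/420360)·31/11 + 272/339·1/4 + 37/120·1 = 1/2 ✓
b·c²: (-1331/420360)·961/121 + 272/339·1/16 + 37/120·1 = 1/3 ✓
b·Ac: 272/339·113/1632 + 37/120·40/111 = 1/6 ✓
b·c³: (-1331/420360)·29791/1331 + 272/339·1/64 + 37/120·1 = 1/4 ✓
b·(c∘Ac): 272/339·113/6528 + 37/120·40/111 = 1/8 ✓
b·Ac²: 272/339·3503/17952 + 37/120·(-290/1221) = 1/12 ✓
b·A²c: 37/120·5/37 = 1/24 ✓; 4 stages ⇒ order 4.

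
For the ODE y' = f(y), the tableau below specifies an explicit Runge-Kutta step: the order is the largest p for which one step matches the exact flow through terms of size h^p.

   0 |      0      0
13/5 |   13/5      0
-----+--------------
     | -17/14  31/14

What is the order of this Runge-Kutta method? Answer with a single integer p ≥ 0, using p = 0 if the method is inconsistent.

1

b = (-17/14, 31/14)
c = (0, 13/5)
Σ b_i: (-17/14)·1 + 31/14·1 = 1 ✓
b·c: 31/14·13/5 = 403/70 ≠ 1/2 ⇒ order 1.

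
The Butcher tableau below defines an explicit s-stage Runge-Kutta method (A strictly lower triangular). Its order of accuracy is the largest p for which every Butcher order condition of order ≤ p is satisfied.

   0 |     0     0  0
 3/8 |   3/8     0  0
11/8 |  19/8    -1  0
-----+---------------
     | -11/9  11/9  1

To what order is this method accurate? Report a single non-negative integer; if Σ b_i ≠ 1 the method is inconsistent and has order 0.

1

b = (-11/9, 11/9, 1)
c = (0, 3/8, 11/8)
Ac = (0, 0, -3/8)
Σ b_i: (-11/9)·1 + 11/9·1 + 1·1 = 1 ✓
b·c: 11/9·3/8 + 1·11/8 = 11/6 ≠ 1/2 ⇒ order 1.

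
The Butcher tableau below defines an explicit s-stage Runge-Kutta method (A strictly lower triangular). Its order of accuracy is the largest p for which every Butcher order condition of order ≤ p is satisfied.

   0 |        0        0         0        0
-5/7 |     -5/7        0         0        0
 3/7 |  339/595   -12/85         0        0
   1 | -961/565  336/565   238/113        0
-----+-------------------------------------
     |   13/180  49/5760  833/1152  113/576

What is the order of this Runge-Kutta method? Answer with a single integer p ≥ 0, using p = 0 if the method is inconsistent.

b = (13/180, 49/5760, 833/1152, 113/576)
c = (0, -5/7, 3/7, 1)
Ac = (0, 0, 12/119, 54/113)
Σ b_i: 13/180·1 + 49/5760·1 + 833/1152·1 + 113/576·1 = 1 ✓
b·c: 49/5760·(-5/7) + 833/1152·3/7 + 113/576·1 = 1/2 ✓
b·c²: 49/5760·25/49 + 833/1152·9/49 + 113/576·1 = 1/3 ✓
b·Ac: 833/1152·12/119 + 113/576·54/113 = 1/6 ✓
b·c³: 49/5760·(-125/343) + 833/1152·27/343 + 113/576·1 = 1/4 ✓
b·(c∘Ac): 833/1152·36/833 + 113/576·54/113 = 1/8 ✓
b·Ac²: 833/1152·(-60/833) + 113/576·78/113 = 1/12 ✓
b·A²c: 113/576·24/113 = 1/24 ✓; 4 stages ⇒ order 4.

4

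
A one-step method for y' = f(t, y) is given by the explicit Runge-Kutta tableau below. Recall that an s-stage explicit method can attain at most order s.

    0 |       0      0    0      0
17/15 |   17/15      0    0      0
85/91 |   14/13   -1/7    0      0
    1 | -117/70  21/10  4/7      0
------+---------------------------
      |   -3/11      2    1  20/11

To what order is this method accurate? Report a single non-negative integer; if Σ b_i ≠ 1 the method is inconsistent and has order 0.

b = (-3/11, 2, 1, 20/11)
c = (0, 17/15, 85/91, 1)
Ac = (0, 0, -17/105, 92803/31850)
Σ b_i: (-3/11)·1 + 2·1 + 1·1 + 20/11·1 = 50/11 ≠ 1 ⇒ order 0.

0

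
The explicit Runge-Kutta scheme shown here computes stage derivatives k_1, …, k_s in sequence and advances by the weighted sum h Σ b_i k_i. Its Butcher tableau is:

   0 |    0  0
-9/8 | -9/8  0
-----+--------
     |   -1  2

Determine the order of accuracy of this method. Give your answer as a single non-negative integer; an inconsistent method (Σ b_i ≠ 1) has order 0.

1

b = (-1, 2)
c = (0, -9/8)
Σ b_i: (-1)·1 + 2·1 = 1 ✓
b·c: 2·(-9/8) = -9/4 ≠ 1/2 ⇒ order 1.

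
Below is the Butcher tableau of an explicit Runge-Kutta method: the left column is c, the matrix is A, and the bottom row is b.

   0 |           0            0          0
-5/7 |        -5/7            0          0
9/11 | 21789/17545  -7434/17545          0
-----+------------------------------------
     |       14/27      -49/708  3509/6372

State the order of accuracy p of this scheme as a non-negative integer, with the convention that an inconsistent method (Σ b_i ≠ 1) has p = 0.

b = (14/27, -49/708, 3509/6372)
c = (0, -5/7, 9/11)
Ac = (0, 0, 1062/3509)
Σ b_i: 14/27·1 + (-49/708)·1 + 3509/6372·1 = 1 ✓
b·c: (-49/708)·(-5/7) + 3509/6372·9/11 = 1/2 ✓
b·c²: (-49/708)·25/49 + 3509/6372·81/121 = 1/3 ✓
b·Ac: 3509/6372·1062/3509 = 1/6 ✓; 3 stages ⇒ order 3.

3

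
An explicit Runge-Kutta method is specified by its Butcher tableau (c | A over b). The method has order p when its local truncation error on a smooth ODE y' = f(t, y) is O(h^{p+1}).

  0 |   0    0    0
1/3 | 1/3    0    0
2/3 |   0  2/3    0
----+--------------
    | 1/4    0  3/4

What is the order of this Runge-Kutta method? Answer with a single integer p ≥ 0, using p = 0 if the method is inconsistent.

b = (1/4, 0, 3/4)
c = (0, 1/3, 2/3)
Ac = (0, 0, 2/9)
Σ b_i: 1/4·1 + 3/4·1 = 1 ✓
b·c: 3/4·2/3 = 1/2 ✓
b·c²: 3/4·4/9 = 1/3 ✓
b·Ac: 3/4·2/9 = 1/6 ✓; 3 stages ⇒ order 3.

3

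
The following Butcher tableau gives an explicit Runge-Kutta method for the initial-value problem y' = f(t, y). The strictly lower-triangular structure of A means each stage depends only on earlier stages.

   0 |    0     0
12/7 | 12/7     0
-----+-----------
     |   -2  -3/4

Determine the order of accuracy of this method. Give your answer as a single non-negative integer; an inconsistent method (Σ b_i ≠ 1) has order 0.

0

b = (-2, -3/4)
c = (0, 12/7)
Σ b_i: (-2)·1 + (-3/4)·1 = -11/4 ≠ 1 ⇒ order 0.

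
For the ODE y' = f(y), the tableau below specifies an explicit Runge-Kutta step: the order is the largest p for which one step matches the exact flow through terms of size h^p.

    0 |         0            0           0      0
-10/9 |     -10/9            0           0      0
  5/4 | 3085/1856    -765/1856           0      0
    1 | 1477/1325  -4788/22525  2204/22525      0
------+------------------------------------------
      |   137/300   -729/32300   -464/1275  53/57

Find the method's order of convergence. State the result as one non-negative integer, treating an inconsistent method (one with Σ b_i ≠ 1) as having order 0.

b = (137/300, -729/32300, -464/1275, 53/57)
c = (0, -10/9, 5/4, 1)
Ac = (0, 0, 425/928, 19/53)
Σ b_i: 137/300·1 + (-729/32300)·1 + (-464/1275)·1 + 53/57·1 = 1 ✓
b·c: (-729/32300)·(-10/9) + (-464/1275)·5/4 + 53/57·1 = 1/2 ✓
b·c²: (-729/32300)·100/81 + (-464/1275)·25/16 + 53/57·1 = 1/3 ✓
b·Ac: (-464/1275)·425/928 + 53/57·19/53 = 1/6 ✓
b·c³: (-729/32300)·(-1000/729) + (-464/1275)·125/64 + 53/57·1 = 1/4 ✓
b·(c∘Ac): (-464/1275)·2125/3712 + 53/57·19/53 = 1/8 ✓
b·Ac²: (-464/1275)·(-2125/4176) + 53/57·(-209/1908) = 1/12 ✓
b·A²c: 53/57·19/424 = 1/24 ✓; 4 stages ⇒ order 4.

4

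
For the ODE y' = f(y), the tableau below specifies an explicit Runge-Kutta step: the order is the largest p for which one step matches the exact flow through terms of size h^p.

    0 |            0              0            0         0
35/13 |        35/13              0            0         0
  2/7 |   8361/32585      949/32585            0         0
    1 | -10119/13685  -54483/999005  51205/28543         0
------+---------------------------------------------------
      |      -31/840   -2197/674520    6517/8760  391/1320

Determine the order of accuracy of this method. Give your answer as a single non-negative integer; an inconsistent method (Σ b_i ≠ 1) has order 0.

4

b = (-31/840, -2197/674520, 6517/8760, 391/1320)
c = (0, 35/13, 2/7, 1)
Ac = (0, 0, 73/931, 143/391)
Σ b_i: (-31/840)·1 + (-2197/674520)·1 + 6517/8760·1 + 391/1320·1 = 1 ✓
b·c: (-2197/674520)·35/13 + 6517/8760·2/7 + 391/1320·1 = 1/2 ✓
b·c²: (-2197/674520)·1225/169 + 6517/8760·4/49 + 391/1320·1 = 1/3 ✓
b·Ac: 6517/8760·73/931 + 391/1320·143/391 = 1/6 ✓
b·c³: (-2197/674520)·42875/2197 + 6517/8760·8/343 + 391/1320·1 = 1/4 ✓
b·(c∘Ac): 6517/8760·146/6517 + 391/1320·143/391 = 1/8 ✓
b·Ac²: 6517/8760·365/1729 + 391/1320·(-55/221) = 1/12 ✓
b·A²c: 391/1320·55/391 = 1/24 ✓; 4 stages ⇒ order 4.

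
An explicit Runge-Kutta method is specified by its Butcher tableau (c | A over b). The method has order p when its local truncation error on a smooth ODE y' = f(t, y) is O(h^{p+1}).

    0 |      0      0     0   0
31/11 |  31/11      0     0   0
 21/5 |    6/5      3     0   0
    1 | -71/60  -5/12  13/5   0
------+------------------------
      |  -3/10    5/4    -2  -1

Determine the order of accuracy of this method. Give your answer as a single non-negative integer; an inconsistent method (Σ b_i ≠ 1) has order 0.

0

b = (-3/10, 5/4, -2, -1)
c = (0, 31/11, 21/5, 1)
Ac = (0, 0, 93/11, 32161/3300)
Σ b_i: (-3/10)·1 + 5/4·1 + (-2)·1 + (-1)·1 = -41/20 ≠ 1 ⇒ order 0.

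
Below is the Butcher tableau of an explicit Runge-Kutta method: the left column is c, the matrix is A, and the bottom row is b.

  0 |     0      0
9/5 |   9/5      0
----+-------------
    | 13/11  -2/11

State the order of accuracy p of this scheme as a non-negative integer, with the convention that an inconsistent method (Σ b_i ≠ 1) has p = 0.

b = (13/11, -2/11)
c = (0, 9/5)
Σ b_i: 13/11·1 + (-2/11)·1 = 1 ✓
b·c: (-2/11)·9/5 = -18/55 ≠ 1/2 ⇒ order 1.

1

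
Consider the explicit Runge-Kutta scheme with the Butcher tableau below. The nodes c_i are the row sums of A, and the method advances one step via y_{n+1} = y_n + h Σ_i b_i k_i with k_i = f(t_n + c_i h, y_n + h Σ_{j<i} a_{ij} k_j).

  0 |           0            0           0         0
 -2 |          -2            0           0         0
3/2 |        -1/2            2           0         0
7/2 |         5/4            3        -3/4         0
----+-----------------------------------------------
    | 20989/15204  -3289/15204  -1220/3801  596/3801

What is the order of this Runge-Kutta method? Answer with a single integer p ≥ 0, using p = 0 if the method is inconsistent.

3

b = (20989/15204, -3289/15204, -1220/3801, 596/3801)
c = (0, -2, 3/2, 7/2)
Ac = (0, 0, -4, -57/8)
Σ b_i: 20989/15204·1 + (-3289/15204)·1 + (-1220/3801)·1 + 596/3801·1 = 1 ✓
b·c: (-3289/15204)·(-2) + (-1220/3801)·3/2 + 596/3801·7/2 = 1/2 ✓
b·c²: (-3289/15204)·4 + (-1220/3801)·9/4 + 596/3801·49/4 = 1/3 ✓
b·Ac: (-1220/3801)·(-4) + 596/3801·(-57/8) = 1/6 ✓
b·c³: (-3289/15204)·(-8) + (-1220/3801)·27/8 + 596/3801·343/8 = 1334/181 ≠ 1/4 ⇒ order 3.
b·(c∘Ac): (-1220/3801)·(-6) + 596/3801·(-399/16) = -10057/5068 ≠ 1/8
b·Ac²: (-1220/3801)·8 + 596/3801·165/16 = -2065/2172 ≠ 1/12
b·A²c: 596/3801·3 = 596/1267 ≠ 1/24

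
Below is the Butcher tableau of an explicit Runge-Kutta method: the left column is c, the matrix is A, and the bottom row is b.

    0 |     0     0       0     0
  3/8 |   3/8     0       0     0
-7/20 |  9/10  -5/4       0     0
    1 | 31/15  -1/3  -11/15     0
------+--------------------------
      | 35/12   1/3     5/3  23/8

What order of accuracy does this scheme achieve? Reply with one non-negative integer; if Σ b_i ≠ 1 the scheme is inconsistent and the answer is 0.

0

b = (35/12, 1/3, 5/3, 23/8)
c = (0, 3/8, -7/20, 1)
Ac = (0, 0, -15/32, 79/600)
Σ b_i: 35/12·1 + 1/3·1 + 5/3·1 + 23/8·1 = 187/24 ≠ 1 ⇒ order 0.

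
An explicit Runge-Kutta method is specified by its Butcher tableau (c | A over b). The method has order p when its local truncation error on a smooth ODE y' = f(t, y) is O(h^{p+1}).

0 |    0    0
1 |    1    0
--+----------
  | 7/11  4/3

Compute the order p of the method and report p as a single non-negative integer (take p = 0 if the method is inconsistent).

0

b = (7/11, 4/3)
c = (0, 1)
Σ b_i: 7/11·1 + 4/3·1 = 65/33 ≠ 1 ⇒ order 0.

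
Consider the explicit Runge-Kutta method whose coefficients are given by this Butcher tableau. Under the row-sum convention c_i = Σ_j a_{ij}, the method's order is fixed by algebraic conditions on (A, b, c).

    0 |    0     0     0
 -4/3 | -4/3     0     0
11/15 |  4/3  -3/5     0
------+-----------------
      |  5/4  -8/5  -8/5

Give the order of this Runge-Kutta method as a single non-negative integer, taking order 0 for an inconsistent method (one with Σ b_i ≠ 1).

0

b = (5/4, -8/5, -8/5)
c = (0, -4/3, 11/15)
Ac = (0, 0, 4/5)
Σ b_i: 5/4·1 + (-8/5)·1 + (-8/5)·1 = -39/20 ≠ 1 ⇒ order 0.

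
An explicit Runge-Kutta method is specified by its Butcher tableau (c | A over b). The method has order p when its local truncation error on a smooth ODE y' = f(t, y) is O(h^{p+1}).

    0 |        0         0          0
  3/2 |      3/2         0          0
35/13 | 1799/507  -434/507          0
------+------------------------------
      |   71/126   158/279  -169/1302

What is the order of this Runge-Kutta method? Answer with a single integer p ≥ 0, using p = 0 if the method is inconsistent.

b = (71/126, 158/279, -169/1302)
c = (0, 3/2, 35/13)
Ac = (0, 0, -217/169)
Σ b_i: 71/126·1 + 158/279·1 + (-169/1302)·1 = 1 ✓
b·c: 158/279·3/2 + (-169/1302)·35/13 = 1/2 ✓
b·c²: 158/279·9/4 + (-169/1302)·1225/169 = 1/3 ✓
b·Ac: (-169/1302)·(-217/169) = 1/6 ✓; 3 stages ⇒ order 3.

3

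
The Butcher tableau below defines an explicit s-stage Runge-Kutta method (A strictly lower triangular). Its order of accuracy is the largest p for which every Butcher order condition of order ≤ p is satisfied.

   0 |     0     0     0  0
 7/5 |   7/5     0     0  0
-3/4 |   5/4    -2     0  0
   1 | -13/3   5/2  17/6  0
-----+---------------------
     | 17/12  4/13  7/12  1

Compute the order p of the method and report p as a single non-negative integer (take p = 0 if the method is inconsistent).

b = (17/12, 4/13, 7/12, 1)
c = (0, 7/5, -3/4, 1)
Ac = (0, 0, -14/5, 11/8)
Σ b_i: 17/12·1 + 4/13·1 + 7/12·1 + 1·1 = 43/13 ≠ 1 ⇒ order 0.

0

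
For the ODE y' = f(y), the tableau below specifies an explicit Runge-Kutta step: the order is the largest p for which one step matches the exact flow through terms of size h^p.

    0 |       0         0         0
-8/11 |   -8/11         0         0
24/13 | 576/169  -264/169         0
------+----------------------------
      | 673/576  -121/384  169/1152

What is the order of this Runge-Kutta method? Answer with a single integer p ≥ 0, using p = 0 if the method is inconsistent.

3

b = (673/576, -121/384, 169/1152)
c = (0, -8/11, 24/13)
Ac = (0, 0, 192/169)
Σ b_i: 673/576·1 + (-121/384)·1 + 169/1152·1 = 1 ✓
b·c: (-121/384)·(-8/11) + 169/1152·24/13 = 1/2 ✓
b·c²: (-121/384)·64/121 + 169/1152·576/169 = 1/3 ✓
b·Ac: 169/1152·192/169 = 1/6 ✓; 3 stages ⇒ order 3.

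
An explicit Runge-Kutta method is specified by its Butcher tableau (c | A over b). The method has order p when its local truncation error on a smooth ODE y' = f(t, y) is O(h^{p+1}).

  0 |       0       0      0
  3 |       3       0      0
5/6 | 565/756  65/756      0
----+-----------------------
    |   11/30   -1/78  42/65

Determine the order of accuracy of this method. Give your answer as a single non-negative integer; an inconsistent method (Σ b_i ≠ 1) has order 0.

3

b = (11/30, -1/78, 42/65)
c = (0, 3, 5/6)
Ac = (0, 0, 65/252)
Σ b_i: 11/30·1 + (-1/78)·1 + 42/65·1 = 1 ✓
b·c: (-1/78)·3 + 42/65·5/6 = 1/2 ✓
b·c²: (-1/78)·9 + 42/65·25/36 = 1/3 ✓
b·Ac: 42/65·65/252 = 1/6 ✓; 3 stages ⇒ order 3.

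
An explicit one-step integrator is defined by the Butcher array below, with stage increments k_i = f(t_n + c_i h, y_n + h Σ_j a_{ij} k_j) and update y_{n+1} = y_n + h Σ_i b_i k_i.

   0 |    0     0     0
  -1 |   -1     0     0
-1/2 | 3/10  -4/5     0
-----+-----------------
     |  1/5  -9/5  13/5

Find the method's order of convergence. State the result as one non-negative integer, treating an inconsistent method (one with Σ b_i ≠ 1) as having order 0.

b = (1/5, -9/5, 13/5)
c = (0, -1, -1/2)
Ac = (0, 0, 4/5)
Σ b_i: 1/5·1 + (-9/5)·1 + 13/5·1 = 1 ✓
b·c: (-9/5)·(-1) + 13/5·(-1/2) = 1/2 ✓
b·c²: (-9/5)·1 + 13/5·1/4 = -23/20 ≠ 1/3 ⇒ order 2.
b·Ac: 13/5·4/5 = 52/25 ≠ 1/6

2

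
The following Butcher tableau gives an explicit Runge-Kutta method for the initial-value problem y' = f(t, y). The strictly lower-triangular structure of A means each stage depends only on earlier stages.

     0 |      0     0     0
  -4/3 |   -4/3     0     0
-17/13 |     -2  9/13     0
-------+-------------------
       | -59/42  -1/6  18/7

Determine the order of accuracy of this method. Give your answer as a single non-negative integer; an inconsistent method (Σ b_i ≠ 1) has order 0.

b = (-59/42, -1/6, 18/7)
c = (0, -4/3, -17/13)
Ac = (0, 0, -12/13)
Σ b_i: (-59/42)·1 + (-1/6)·1 + 18/7·1 = 1 ✓
b·c: (-1/6)·(-4/3) + 18/7·(-17/13) = -2572/819 ≠ 1/2 ⇒ order 1.

1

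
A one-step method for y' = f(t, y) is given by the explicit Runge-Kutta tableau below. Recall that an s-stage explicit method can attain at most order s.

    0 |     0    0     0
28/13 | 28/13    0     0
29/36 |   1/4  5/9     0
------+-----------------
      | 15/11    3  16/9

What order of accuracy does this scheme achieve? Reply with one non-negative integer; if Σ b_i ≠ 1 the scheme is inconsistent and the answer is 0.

b = (15/11, 3, 16/9)
c = (0, 28/13, 29/36)
Ac = (0, 0, 140/117)
Σ b_i: 15/11·1 + 3·1 + 16/9·1 = 608/99 ≠ 1 ⇒ order 0.

0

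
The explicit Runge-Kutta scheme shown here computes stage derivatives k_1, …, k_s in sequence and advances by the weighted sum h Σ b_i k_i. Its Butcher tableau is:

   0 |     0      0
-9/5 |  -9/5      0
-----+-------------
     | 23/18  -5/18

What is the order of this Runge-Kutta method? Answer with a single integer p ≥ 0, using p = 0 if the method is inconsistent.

b = (23/18, -5/18)
c = (0, -9/5)
Σ b_i: 23/18·1 + (-5/18)·1 = 1 ✓
b·c: (-5/18)·(-9/5) = 1/2 ✓; 2 stages ⇒ order 2.

2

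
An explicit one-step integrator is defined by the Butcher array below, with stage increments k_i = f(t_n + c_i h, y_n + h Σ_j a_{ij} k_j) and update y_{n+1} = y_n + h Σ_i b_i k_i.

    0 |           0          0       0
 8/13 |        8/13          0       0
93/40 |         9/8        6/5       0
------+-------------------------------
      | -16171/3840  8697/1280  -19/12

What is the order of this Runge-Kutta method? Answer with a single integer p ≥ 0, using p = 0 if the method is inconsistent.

2

b = (-16171/3840, 8697/1280, -19/12)
c = (0, 8/13, 93/40)
Ac = (0, 0, 48/65)
Σ b_i: (-16171/3840)·1 + 8697/1280·1 + (-19/12)·1 = 1 ✓
b·c: 8697/1280·8/13 + (-19/12)·93/40 = 1/2 ✓
b·c²: 8697/1280·64/169 + (-19/12)·8649/1600 = -498021/83200 ≠ 1/3 ⇒ order 2.
b·Ac: (-19/12)·48/65 = -76/65 ≠ 1/6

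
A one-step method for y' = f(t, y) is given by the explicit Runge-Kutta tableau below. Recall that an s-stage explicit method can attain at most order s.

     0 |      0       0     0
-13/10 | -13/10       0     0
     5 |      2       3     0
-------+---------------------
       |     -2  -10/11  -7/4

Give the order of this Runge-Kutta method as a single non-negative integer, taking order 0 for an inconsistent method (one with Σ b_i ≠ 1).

b = (-2, -10/11, -7/4)
c = (0, -13/10, 5)
Ac = (0, 0, -39/10)
Σ b_i: (-2)·1 + (-10/11)·1 + (-7/4)·1 = -205/44 ≠ 1 ⇒ order 0.

0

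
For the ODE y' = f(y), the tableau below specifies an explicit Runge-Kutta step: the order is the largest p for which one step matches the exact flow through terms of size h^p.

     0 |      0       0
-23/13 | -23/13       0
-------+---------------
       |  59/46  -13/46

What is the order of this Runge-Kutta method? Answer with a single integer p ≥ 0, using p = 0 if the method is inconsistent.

b = (59/46, -13/46)
c = (0, -23/13)
Σ b_i: 59/46·1 + (-13/46)·1 = 1 ✓
b·c: (-13/46)·(-23/13) = 1/2 ✓; 2 stages ⇒ order 2.

2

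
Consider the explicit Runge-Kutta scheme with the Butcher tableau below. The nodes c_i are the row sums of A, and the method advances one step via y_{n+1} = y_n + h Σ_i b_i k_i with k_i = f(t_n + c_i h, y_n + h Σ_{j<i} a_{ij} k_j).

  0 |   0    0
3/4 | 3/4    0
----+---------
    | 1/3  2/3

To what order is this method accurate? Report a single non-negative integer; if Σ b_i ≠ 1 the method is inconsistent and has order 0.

b = (1/3, 2/3)
c = (0, 3/4)
Σ b_i: 1/3·1 + 2/3·1 = 1 ✓
b·c: 2/3·3/4 = 1/2 ✓; 2 stages ⇒ order 2.

2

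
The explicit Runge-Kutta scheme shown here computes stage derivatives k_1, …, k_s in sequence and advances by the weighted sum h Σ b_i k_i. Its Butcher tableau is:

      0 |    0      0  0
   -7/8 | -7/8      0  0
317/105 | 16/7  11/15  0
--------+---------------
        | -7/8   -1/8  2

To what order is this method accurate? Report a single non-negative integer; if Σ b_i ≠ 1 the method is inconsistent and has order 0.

b = (-7/8, -1/8, 2)
c = (0, -7/8, 317/105)
Ac = (0, 0, -77/120)
Σ b_i: (-7/8)·1 + (-1/8)·1 + 2·1 = 1 ✓
b·c: (-1/8)·(-7/8) + 2·317/105 = 41311/6720 ≠ 1/2 ⇒ order 1.

1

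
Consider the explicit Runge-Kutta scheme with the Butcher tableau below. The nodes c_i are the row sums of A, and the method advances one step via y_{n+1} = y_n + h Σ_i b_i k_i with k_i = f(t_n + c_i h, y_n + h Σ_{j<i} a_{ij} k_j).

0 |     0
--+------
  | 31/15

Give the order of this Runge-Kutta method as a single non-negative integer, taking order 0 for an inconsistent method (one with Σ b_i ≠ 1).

0

b = (31/15)
c = (0)
Σ b_i: 31/15·1 = 31/15 ≠ 1 ⇒ order 0.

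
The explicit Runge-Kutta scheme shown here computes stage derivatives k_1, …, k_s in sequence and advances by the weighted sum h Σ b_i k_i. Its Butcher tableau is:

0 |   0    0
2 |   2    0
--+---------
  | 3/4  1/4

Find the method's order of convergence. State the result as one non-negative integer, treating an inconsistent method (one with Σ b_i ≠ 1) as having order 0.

b = (3/4, 1/4)
c = (0, 2)
Σ b_i: 3/4·1 + 1/4·1 = 1 ✓
b·c: 1/4·2 = 1/2 ✓; 2 stages ⇒ order 2.

2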